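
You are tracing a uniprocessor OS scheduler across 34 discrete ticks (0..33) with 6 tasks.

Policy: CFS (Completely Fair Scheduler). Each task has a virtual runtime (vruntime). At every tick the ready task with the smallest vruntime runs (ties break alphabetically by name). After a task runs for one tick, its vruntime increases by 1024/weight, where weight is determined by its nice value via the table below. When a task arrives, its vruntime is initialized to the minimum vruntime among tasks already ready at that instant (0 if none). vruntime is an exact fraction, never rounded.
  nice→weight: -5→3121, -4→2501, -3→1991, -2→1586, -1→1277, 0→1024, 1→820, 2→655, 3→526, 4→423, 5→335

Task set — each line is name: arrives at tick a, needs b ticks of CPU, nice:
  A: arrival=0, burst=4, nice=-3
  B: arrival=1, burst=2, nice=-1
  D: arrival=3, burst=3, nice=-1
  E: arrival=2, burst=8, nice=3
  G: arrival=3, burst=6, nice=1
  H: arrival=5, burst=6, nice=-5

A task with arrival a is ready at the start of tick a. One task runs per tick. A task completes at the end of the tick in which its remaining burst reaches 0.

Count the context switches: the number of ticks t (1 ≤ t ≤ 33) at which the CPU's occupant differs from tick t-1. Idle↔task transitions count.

t=0: vr[A=0] → run A
t=1: vr[A=1024/1991 B=1024/1991] → run A
t=2: vr[A=2048/1991 B=1024/1991 E=1024/1991] → run B
t=3: vr[A=2048/1991 B=3346432/2542507 D=1024/1991 E=1024/1991 G=1024/1991] → run D
t=4: vr[A=2048/1991 B=3346432/2542507 D=3346432/2542507 E=1024/1991 G=1024/1991] → run E
t=5: vr[A=2048/1991 B=3346432/2542507 D=3346432/2542507 E=1288704/523633 G=1024/1991 H=1024/1991] → run G
t=6: vr[A=2048/1991 B=3346432/2542507 D=3346432/2542507 E=1288704/523633 G=719616/408155 H=1024/1991] → run H
t=7: vr[A=2048/1991 B=3346432/2542507 D=3346432/2542507 E=1288704/523633 G=719616/408155 H=5234688/6213911] → run H
t=8: vr[A=2048/1991 B=3346432/2542507 D=3346432/2542507 E=1288704/523633 G=719616/408155 H=7273472/6213911] → run A
t=9: vr[A=3072/1991 B=3346432/2542507 D=3346432/2542507 E=1288704/523633 G=719616/408155 H=7273472/6213911] → run H
t=10: vr[A=3072/1991 B=3346432/2542507 D=3346432/2542507 E=1288704/523633 G=719616/408155 H=9312256/6213911] → run B
t=11: vr[A=3072/1991 D=3346432/2542507 E=1288704/523633 G=719616/408155 H=9312256/6213911] → run D
t=12: vr[A=3072/1991 D=5385216/2542507 E=1288704/523633 G=719616/408155 H=9312256/6213911] → run H
t=13: vr[A=3072/1991 D=5385216/2542507 E=1288704/523633 G=719616/408155 H=11351040/6213911] → run A
t=14: vr[D=5385216/2542507 E=1288704/523633 G=719616/408155 H=11351040/6213911] → run G
t=15: vr[D=5385216/2542507 E=1288704/523633 G=1229312/408155 H=11351040/6213911] → run H
t=16: vr[D=5385216/2542507 E=1288704/523633 G=1229312/408155 H=13389824/6213911] → run D
t=17: vr[E=1288704/523633 G=1229312/408155 H=13389824/6213911] → run H
t=18: vr[E=1288704/523633 G=1229312/408155] → run E
t=19: vr[E=2308096/523633 G=1229312/408155] → run G
t=20: vr[E=2308096/523633 G=1739008/408155] → run G
t=21: vr[E=2308096/523633 G=2248704/408155] → run E
t=22: vr[E=3327488/523633 G=2248704/408155] → run G
t=23: vr[E=3327488/523633 G=551680/81631] → run E
t=24: vr[E=4346880/523633 G=551680/81631] → run G
t=25: vr[E=4346880/523633] → run E
t=26: vr[E=5366272/523633] → run E
t=27: vr[E=6385664/523633] → run E
t=28: vr[E=7405056/523633] → run E
t=29: (idle)
t=30: (idle)
t=31: (idle)
t=32: (idle)
t=33: (idle)

context switches = 23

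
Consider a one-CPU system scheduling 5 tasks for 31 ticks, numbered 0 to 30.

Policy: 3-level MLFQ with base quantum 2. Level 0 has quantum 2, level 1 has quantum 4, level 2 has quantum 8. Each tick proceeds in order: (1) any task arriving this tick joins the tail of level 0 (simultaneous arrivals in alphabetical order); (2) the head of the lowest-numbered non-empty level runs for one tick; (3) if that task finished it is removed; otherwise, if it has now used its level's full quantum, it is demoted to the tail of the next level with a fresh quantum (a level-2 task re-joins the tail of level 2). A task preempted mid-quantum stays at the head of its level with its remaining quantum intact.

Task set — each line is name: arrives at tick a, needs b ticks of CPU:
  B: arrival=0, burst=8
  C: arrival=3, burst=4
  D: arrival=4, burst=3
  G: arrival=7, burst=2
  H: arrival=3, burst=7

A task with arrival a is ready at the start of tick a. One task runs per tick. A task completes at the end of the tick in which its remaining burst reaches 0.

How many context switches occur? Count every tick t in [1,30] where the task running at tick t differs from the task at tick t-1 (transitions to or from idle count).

context switches = 11

t=0: L0/L1/L2 = B/-/- → run B
t=1: L0/L1/L2 = B/-/- → run B
t=2: L0/L1/L2 = -/B/- → run B
t=3: L0/L1/L2 = CH/B/- → run C
t=4: L0/L1/L2 = CHD/B/- → run C
t=5: L0/L1/L2 = HD/BC/- → run H
t=6: L0/L1/L2 = HD/BC/- → run H
t=7: L0/L1/L2 = DG/BCH/- → run D
t=8: L0/L1/L2 = DG/BCH/- → run D
t=9: L0/L1/L2 = G/BCHD/- → run G
t=10: L0/L1/L2 = G/BCHD/- → run G
t=11: L0/L1/L2 = -/BCHD/- → run B
t=12: L0/L1/L2 = -/BCHD/- → run B
t=13: L0/L1/L2 = -/BCHD/- → run B
t=14: L0/L1/L2 = -/CHD/B → run C
t=15: L0/L1/L2 = -/CHD/B → run C
t=16: L0/L1/L2 = -/HD/B → run H
t=17: L0/L1/L2 = -/HD/B → run H
t=18: L0/L1/L2 = -/HD/B → run H
t=19: L0/L1/L2 = -/HD/B → run H
t=20: L0/L1/L2 = -/D/BH → run D
t=21: L0/L1/L2 = -/-/BH → run B
t=22: L0/L1/L2 = -/-/BH → run B
t=23: L0/L1/L2 = -/-/H → run H
t=24: (idle)
t=25: (idle)
t=26: (idle)
t=27: (idle)
t=28: (idle)
t=29: (idle)
t=30: (idle)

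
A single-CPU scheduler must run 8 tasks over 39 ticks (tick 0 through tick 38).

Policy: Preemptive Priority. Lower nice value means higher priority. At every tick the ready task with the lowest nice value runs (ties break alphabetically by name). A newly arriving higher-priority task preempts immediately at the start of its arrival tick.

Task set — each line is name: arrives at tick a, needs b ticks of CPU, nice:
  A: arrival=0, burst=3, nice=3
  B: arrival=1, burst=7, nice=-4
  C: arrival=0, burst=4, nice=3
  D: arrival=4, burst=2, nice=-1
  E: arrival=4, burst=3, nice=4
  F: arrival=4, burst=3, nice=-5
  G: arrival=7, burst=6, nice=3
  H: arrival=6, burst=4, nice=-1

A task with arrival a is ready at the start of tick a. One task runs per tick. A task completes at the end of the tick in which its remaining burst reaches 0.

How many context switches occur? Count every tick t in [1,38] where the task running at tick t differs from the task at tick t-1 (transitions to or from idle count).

t=0: ready={A,C} → run A
t=1: ready={A,B,C} → run B
t=2: ready={A,B,C} → run B
t=3: ready={A,B,C} → run B
t=4: ready={A,B,C,D,E,F} → run F
t=5: ready={A,B,C,D,E,F} → run F
t=6: ready={A,B,C,D,E,F,H} → run F
t=7: ready={A,B,C,D,E,G,H} → run B
t=8: ready={A,B,C,D,E,G,H} → run B
t=9: ready={A,B,C,D,E,G,H} → run B
t=10: ready={A,B,C,D,E,G,H} → run B
t=11: ready={A,C,D,E,G,H} → run D
t=12: ready={A,C,D,E,G,H} → run D
t=13: ready={A,C,E,G,H} → run H
t=14: ready={A,C,E,G,H} → run H
t=15: ready={A,C,E,G,H} → run H
t=16: ready={A,C,E,G,H} → run H
t=17: ready={A,C,E,G} → run A
t=18: ready={A,C,E,G} → run A
t=19: ready={C,E,G} → run C
t=20: ready={C,E,G} → run C
t=21: ready={C,E,G} → run C
t=22: ready={C,E,G} → run C
t=23: ready={E,G} → run G
t=24: ready={E,G} → run G
t=25: ready={E,G} → run G
t=26: ready={E,G} → run G
t=27: ready={E,G} → run G
t=28: ready={E,G} → run G
t=29: ready={E} → run E
t=30: ready={E} → run E
t=31: ready={E} → run E
t=32: (idle)
t=33: (idle)
t=34: (idle)
t=35: (idle)
t=36: (idle)
t=37: (idle)
t=38: (idle)

context switches = 10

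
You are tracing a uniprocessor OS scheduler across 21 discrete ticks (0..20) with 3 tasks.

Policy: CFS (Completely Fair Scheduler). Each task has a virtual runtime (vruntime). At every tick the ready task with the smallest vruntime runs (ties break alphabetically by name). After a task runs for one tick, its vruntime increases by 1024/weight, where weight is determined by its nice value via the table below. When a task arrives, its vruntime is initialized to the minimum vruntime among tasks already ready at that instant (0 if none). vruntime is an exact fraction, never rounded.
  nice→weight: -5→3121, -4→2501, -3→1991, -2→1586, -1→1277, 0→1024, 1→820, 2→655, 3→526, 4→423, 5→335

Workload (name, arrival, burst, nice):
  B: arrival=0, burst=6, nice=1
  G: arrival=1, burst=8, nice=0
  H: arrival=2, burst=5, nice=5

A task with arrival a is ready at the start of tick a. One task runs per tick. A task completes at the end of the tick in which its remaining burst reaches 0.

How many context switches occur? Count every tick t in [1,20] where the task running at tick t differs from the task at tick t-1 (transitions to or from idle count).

context switches = 16

t=0: vr[B=0] → run B
t=1: vr[B=256/205 G=256/205] → run B
t=2: vr[B=512/205 G=256/205 H=256/205] → run G
t=3: vr[B=512/205 G=461/205 H=256/205] → run H
t=4: vr[B=512/205 G=461/205 H=59136/13735] → run G
t=5: vr[B=512/205 G=666/205 H=59136/13735] → run B
t=6: vr[B=768/205 G=666/205 H=59136/13735] → run G
t=7: vr[B=768/205 G=871/205 H=59136/13735] → run B
t=8: vr[B=1024/205 G=871/205 H=59136/13735] → run G
t=9: vr[B=1024/205 G=1076/205 H=59136/13735] → run H
t=10: vr[B=1024/205 G=1076/205 H=20224/2747] → run B
t=11: vr[B=256/41 G=1076/205 H=20224/2747] → run G
t=12: vr[B=256/41 G=1281/205 H=20224/2747] → run B
t=13: vr[G=1281/205 H=20224/2747] → run G
t=14: vr[G=1486/205 H=20224/2747] → run G
t=15: vr[G=1691/205 H=20224/2747] → run H
t=16: vr[G=1691/205 H=143104/13735] → run G
t=17: vr[H=143104/13735] → run H
t=18: vr[H=185088/13735] → run H
t=19: (idle)
t=20: (idle)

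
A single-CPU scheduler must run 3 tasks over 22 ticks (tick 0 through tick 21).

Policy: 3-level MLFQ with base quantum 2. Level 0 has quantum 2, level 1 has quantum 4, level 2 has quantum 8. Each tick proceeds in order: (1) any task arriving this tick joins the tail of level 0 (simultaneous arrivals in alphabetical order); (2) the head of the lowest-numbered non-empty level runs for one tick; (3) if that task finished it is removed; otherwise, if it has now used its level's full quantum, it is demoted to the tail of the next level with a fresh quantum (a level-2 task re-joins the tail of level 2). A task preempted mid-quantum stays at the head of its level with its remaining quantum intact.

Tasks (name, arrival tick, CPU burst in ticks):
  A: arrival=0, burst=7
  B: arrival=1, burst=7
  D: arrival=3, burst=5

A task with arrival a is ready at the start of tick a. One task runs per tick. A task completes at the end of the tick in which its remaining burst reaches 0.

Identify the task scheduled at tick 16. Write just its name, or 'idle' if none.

t=0: L0/L1/L2 = A/-/- → run A
t=1: L0/L1/L2 = AB/-/- → run A
t=2: L0/L1/L2 = B/A/- → run B
t=3: L0/L1/L2 = BD/A/- → run B
t=4: L0/L1/L2 = D/AB/- → run D
t=5: L0/L1/L2 = D/AB/- → run D
t=6: L0/L1/L2 = -/ABD/- → run A
t=7: L0/L1/L2 = -/ABD/- → run A
t=8: L0/L1/L2 = -/ABD/- → run A
t=9: L0/L1/L2 = -/ABD/- → run A
t=10: L0/L1/L2 = -/BD/A → run B
t=11: L0/L1/L2 = -/BD/A → run B
t=12: L0/L1/L2 = -/BD/A → run B
t=13: L0/L1/L2 = -/BD/A → run B
t=14: L0/L1/L2 = -/D/AB → run D
t=15: L0/L1/L2 = -/D/AB → run D
t=16: L0/L1/L2 = -/D/AB → run D
t=17: L0/L1/L2 = -/-/AB → run A
t=18: L0/L1/L2 = -/-/B → run B
t=19: (idle)
t=20: (idle)
t=21: (idle)

running at tick 16 = D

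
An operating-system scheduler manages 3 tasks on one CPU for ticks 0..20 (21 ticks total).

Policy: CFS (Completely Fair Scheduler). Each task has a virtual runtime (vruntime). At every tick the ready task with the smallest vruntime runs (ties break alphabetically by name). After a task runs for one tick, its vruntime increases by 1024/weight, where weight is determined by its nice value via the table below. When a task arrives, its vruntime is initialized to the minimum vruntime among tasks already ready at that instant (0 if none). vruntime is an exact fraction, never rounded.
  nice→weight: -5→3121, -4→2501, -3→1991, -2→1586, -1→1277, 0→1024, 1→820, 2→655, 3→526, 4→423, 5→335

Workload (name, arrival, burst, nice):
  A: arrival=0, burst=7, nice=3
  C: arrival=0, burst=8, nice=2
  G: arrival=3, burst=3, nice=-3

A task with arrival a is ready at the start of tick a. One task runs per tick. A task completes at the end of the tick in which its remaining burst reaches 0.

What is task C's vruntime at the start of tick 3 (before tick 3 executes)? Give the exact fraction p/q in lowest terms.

vruntime(C, start of tick 3) = 2048/655

t=0: vr[A=0 C=0] → run A
t=1: vr[A=512/263 C=0] → run C
t=2: vr[A=512/263 C=1024/655] → run C
t=3: vr[A=512/263 C=2048/655 G=512/263] → run A
t=4: vr[A=1024/263 C=2048/655 G=512/263] → run G
t=5: vr[A=1024/263 C=2048/655 G=1288704/523633] → run G
t=6: vr[A=1024/263 C=2048/655 G=1558016/523633] → run G
t=7: vr[A=1024/263 C=2048/655] → run C
t=8: vr[A=1024/263 C=3072/655] → run A
t=9: vr[A=1536/263 C=3072/655] → run C
t=10: vr[A=1536/263 C=4096/655] → run A
t=11: vr[A=2048/263 C=4096/655] → run C
t=12: vr[A=2048/263 C=1024/131] → run A
t=13: vr[A=2560/263 C=1024/131] → run C
t=14: vr[A=2560/263 C=6144/655] → run C
t=15: vr[A=2560/263 C=7168/655] → run A
t=16: vr[A=3072/263 C=7168/655] → run C
t=17: vr[A=3072/263] → run A
t=18: (idle)
t=19: (idle)
t=20: (idle)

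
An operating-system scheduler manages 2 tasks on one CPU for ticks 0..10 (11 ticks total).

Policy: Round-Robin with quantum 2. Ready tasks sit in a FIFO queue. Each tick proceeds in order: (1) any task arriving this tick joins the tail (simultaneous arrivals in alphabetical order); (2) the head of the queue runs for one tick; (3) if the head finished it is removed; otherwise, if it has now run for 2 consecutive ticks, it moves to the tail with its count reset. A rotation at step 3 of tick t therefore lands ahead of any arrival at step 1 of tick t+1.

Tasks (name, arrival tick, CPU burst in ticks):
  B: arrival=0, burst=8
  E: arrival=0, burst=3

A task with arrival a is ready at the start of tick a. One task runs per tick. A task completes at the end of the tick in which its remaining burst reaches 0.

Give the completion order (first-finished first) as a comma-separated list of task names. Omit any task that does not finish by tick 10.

completion order = E, B

t=0: queue=[B,E] q_used=0 → run B
t=1: queue=[B,E] q_used=1 → run B
t=2: queue=[E,B] q_used=0 → run E
t=3: queue=[E,B] q_used=1 → run E
t=4: queue=[B,E] q_used=0 → run B
t=5: queue=[B,E] q_used=1 → run B
t=6: queue=[E,B] q_used=0 → run E
t=7: queue=[B] q_used=0 → run B
t=8: queue=[B] q_used=1 → run B
t=9: queue=[B] q_used=0 → run B
t=10: queue=[B] q_used=1 → run B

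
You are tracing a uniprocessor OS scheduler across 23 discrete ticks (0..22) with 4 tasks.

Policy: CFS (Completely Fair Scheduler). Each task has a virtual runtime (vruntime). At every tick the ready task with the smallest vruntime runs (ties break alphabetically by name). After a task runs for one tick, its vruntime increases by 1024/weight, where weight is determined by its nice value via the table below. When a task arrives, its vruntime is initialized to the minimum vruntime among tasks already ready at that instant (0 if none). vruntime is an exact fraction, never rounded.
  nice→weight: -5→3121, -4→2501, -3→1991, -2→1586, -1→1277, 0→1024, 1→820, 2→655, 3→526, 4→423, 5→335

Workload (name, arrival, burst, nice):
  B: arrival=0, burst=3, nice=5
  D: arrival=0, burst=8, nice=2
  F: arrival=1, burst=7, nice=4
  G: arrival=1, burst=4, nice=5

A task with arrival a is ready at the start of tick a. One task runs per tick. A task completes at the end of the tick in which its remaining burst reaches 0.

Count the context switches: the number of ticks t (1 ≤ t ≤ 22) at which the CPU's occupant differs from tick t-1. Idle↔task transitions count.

context switches = 20

t=0: vr[B=0 D=0] → run B
t=1: vr[B=1024/335 D=0 F=0 G=0] → run D
t=2: vr[B=1024/335 D=1024/655 F=0 G=0] → run F
t=3: vr[B=1024/335 D=1024/655 F=1024/423 G=0] → run G
t=4: vr[B=1024/335 D=1024/655 F=1024/423 G=1024/335] → run D
t=5: vr[B=1024/335 D=2048/655 F=1024/423 G=1024/335] → run F
t=6: vr[B=1024/335 D=2048/655 F=2048/423 G=1024/335] → run B
t=7: vr[B=2048/335 D=2048/655 F=2048/423 G=1024/335] → run G
t=8: vr[B=2048/335 D=2048/655 F=2048/423 G=2048/335] → run D
t=9: vr[B=2048/335 D=3072/655 F=2048/423 G=2048/335] → run D
t=10: vr[B=2048/335 D=4096/655 F=2048/423 G=2048/335] → run F
t=11: vr[B=2048/335 D=4096/655 F=1024/141 G=2048/335] → run B
t=12: vr[D=4096/655 F=1024/141 G=2048/335] → run G
t=13: vr[D=4096/655 F=1024/141 G=3072/335] → run D
t=14: vr[D=1024/131 F=1024/141 G=3072/335] → run F
t=15: vr[D=1024/131 F=4096/423 G=3072/335] → run D
t=16: vr[D=6144/655 F=4096/423 G=3072/335] → run G
t=17: vr[D=6144/655 F=4096/423] → run D
t=18: vr[D=7168/655 F=4096/423] → run F
t=19: vr[D=7168/655 F=5120/423] → run D
t=20: vr[F=5120/423] → run F
t=21: vr[F=2048/141] → run F
t=22: (idle)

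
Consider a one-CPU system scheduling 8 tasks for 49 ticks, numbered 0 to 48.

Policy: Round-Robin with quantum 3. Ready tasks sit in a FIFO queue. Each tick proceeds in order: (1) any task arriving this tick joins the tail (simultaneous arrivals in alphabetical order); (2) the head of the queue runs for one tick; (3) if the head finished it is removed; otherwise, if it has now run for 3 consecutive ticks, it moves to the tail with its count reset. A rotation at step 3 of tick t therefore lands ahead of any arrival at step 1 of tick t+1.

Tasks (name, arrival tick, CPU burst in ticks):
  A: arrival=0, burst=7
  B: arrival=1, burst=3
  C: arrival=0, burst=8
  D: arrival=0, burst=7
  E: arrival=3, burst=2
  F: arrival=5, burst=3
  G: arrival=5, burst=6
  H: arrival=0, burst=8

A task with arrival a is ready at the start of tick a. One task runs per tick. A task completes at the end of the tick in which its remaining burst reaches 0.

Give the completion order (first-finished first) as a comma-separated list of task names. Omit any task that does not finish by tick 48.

t=0: queue=[A,C,D,H] q_used=0 → run A
t=1: queue=[A,C,D,H,B] q_used=1 → run A
t=2: queue=[A,C,D,H,B] q_used=2 → run A
t=3: queue=[C,D,H,B,A,E] q_used=0 → run C
t=4: queue=[C,D,H,B,A,E] q_used=1 → run C
t=5: queue=[C,D,H,B,A,E,F,G] q_used=2 → run C
t=6: queue=[D,H,B,A,E,F,G,C] q_used=0 → run D
t=7: queue=[D,H,B,A,E,F,G,C] q_used=1 → run D
t=8: queue=[D,H,B,A,E,F,G,C] q_used=2 → run D
t=9: queue=[H,B,A,E,F,G,C,D] q_used=0 → run H
t=10: queue=[H,B,A,E,F,G,C,D] q_used=1 → run H
t=11: queue=[H,B,A,E,F,G,C,D] q_used=2 → run H
t=12: queue=[B,A,E,F,G,C,D,H] q_used=0 → run B
t=13: queue=[B,A,E,F,G,C,D,H] q_used=1 → run B
t=14: queue=[B,A,E,F,G,C,D,H] q_used=2 → run B
t=15: queue=[A,E,F,G,C,D,H] q_used=0 → run A
t=16: queue=[A,E,F,G,C,D,H] q_used=1 → run A
t=17: queue=[A,E,F,G,C,D,H] q_used=2 → run A
t=18: queue=[E,F,G,C,D,H,A] q_used=0 → run E
t=19: queue=[E,F,G,C,D,H,A] q_used=1 → run E
t=20: queue=[F,G,C,D,H,A] q_used=0 → run F
t=21: queue=[F,G,C,D,H,A] q_used=1 → run F
t=22: queue=[F,G,C,D,H,A] q_used=2 → run F
t=23: queue=[G,C,D,H,A] q_used=0 → run G
t=24: queue=[G,C,D,H,A] q_used=1 → run G
t=25: queue=[G,C,D,H,A] q_used=2 → run G
t=26: queue=[C,D,H,A,G] q_used=0 → run C
t=27: queue=[C,D,H,A,G] q_used=1 → run C
t=28: queue=[C,D,H,A,G] q_used=2 → run C
t=29: queue=[D,H,A,G,C] q_used=0 → run D
t=30: queue=[D,H,A,G,C] q_used=1 → run D
t=31: queue=[D,H,A,G,C] q_used=2 → run D
t=32: queue=[H,A,G,C,D] q_used=0 → run H
t=33: queue=[H,A,G,C,D] q_used=1 → run H
t=34: queue=[H,A,G,C,D] q_used=2 → run H
t=35: queue=[A,G,C,D,H] q_used=0 → run A
t=36: queue=[G,C,D,H] q_used=0 → run G
t=37: queue=[G,C,D,H] q_used=1 → run G
t=38: queue=[G,C,D,H] q_used=2 → run G
t=39: queue=[C,D,H] q_used=0 → run C
t=40: queue=[C,D,H] q_used=1 → run C
t=41: queue=[D,H] q_used=0 → run D
t=42: queue=[H] q_used=0 → run H
t=43: queue=[H] q_used=1 → run H
t=44: (idle)
t=45: (idle)
t=46: (idle)
t=47: (idle)
t=48: (idle)

completion order = B, E, F, A, G, C, D, H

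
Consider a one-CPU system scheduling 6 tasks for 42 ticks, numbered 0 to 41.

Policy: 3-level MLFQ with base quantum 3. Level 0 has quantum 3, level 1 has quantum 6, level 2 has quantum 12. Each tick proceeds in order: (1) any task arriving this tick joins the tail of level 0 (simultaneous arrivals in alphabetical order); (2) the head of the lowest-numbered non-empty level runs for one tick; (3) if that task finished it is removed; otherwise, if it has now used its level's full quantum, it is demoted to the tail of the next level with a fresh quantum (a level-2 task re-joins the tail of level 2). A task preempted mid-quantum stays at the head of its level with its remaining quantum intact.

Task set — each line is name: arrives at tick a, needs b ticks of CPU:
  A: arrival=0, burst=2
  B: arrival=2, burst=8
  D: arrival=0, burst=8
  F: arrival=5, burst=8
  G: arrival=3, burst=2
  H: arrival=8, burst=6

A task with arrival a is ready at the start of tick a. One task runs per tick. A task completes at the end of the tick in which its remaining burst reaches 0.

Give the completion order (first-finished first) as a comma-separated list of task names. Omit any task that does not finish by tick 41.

completion order = A, G, D, B, F, H

t=0: L0/L1/L2 = AD/-/- → run A
t=1: L0/L1/L2 = AD/-/- → run A
t=2: L0/L1/L2 = DB/-/- → run D
t=3: L0/L1/L2 = DBG/-/- → run D
t=4: L0/L1/L2 = DBG/-/- → run D
t=5: L0/L1/L2 = BGF/D/- → run B
t=6: L0/L1/L2 = BGF/D/- → run B
t=7: L0/L1/L2 = BGF/D/- → run B
t=8: L0/L1/L2 = GFH/DB/- → run G
t=9: L0/L1/L2 = GFH/DB/- → run G
t=10: L0/L1/L2 = FH/DB/- → run F
t=11: L0/L1/L2 = FH/DB/- → run F
t=12: L0/L1/L2 = FH/DB/- → run F
t=13: L0/L1/L2 = H/DBF/- → run H
t=14: L0/L1/L2 = H/DBF/- → run H
t=15: L0/L1/L2 = H/DBF/- → run H
t=16: L0/L1/L2 = -/DBFH/- → run D
t=17: L0/L1/L2 = -/DBFH/- → run D
t=18: L0/L1/L2 = -/DBFH/- → run D
t=19: L0/L1/L2 = -/DBFH/- → run D
t=20: L0/L1/L2 = -/DBFH/- → run D
t=21: L0/L1/L2 = -/BFH/- → run B
t=22: L0/L1/L2 = -/BFH/- → run B
t=23: L0/L1/L2 = -/BFH/- → run B
t=24: L0/L1/L2 = -/BFH/- → run B
t=25: L0/L1/L2 = -/BFH/- → run B
t=26: L0/L1/L2 = -/FH/- → run F
t=27: L0/L1/L2 = -/FH/- → run F
t=28: L0/L1/L2 = -/FH/- → run F
t=29: L0/L1/L2 = -/FH/- → run F
t=30: L0/L1/L2 = -/FH/- → run F
t=31: L0/L1/L2 = -/H/- → run H
t=32: L0/L1/L2 = -/H/- → run H
t=33: L0/L1/L2 = -/H/- → run H
t=34: (idle)
t=35: (idle)
t=36: (idle)
t=37: (idle)
t=38: (idle)
t=39: (idle)
t=40: (idle)
t=41: (idle)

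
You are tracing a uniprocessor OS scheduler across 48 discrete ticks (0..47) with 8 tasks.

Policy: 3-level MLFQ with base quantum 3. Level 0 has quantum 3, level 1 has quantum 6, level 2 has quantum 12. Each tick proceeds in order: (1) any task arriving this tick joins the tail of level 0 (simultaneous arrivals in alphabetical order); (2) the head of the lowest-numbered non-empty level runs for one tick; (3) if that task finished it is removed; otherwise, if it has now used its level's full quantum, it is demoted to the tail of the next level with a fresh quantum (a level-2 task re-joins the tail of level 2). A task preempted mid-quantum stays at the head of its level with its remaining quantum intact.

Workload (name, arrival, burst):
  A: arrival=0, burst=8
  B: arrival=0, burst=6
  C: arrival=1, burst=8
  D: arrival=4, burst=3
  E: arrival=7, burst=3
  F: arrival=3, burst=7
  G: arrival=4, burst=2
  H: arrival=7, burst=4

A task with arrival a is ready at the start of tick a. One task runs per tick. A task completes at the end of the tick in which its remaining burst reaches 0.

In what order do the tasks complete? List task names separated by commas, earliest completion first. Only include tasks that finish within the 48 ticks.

completion order = D, G, E, A, B, C, F, H

t=0: L0/L1/L2 = AB/-/- → run A
t=1: L0/L1/L2 = ABC/-/- → run A
t=2: L0/L1/L2 = ABC/-/- → run A
t=3: L0/L1/L2 = BCF/A/- → run B
t=4: L0/L1/L2 = BCFDG/A/- → run B
t=5: L0/L1/L2 = BCFDG/A/- → run B
t=6: L0/L1/L2 = CFDG/AB/- → run C
t=7: L0/L1/L2 = CFDGEH/AB/- → run C
t=8: L0/L1/L2 = CFDGEH/AB/- → run C
t=9: L0/L1/L2 = FDGEH/ABC/- → run F
t=10: L0/L1/L2 = FDGEH/ABC/- → run F
t=11: L0/L1/L2 = FDGEH/ABC/- → run F
t=12: L0/L1/L2 = DGEH/ABCF/- → run D
t=13: L0/L1/L2 = DGEH/ABCF/- → run D
t=14: L0/L1/L2 = DGEH/ABCF/- → run D
t=15: L0/L1/L2 = GEH/ABCF/- → run G
t=16: L0/L1/L2 = GEH/ABCF/- → run G
t=17: L0/L1/L2 = EH/ABCF/- → run E
t=18: L0/L1/L2 = EH/ABCF/- → run E
t=19: L0/L1/L2 = EH/ABCF/- → run E
t=20: L0/L1/L2 = H/ABCF/- → run H
t=21: L0/L1/L2 = H/ABCF/- → run H
t=22: L0/L1/L2 = H/ABCF/- → run H
t=23: L0/L1/L2 = -/ABCFH/- → run A
t=24: L0/L1/L2 = -/ABCFH/- → run A
t=25: L0/L1/L2 = -/ABCFH/- → run A
t=26: L0/L1/L2 = -/ABCFH/- → run A
t=27: L0/L1/L2 = -/ABCFH/- → run A
t=28: L0/L1/L2 = -/BCFH/- → run B
t=29: L0/L1/L2 = -/BCFH/- → run B
t=30: L0/L1/L2 = -/BCFH/- → run B
t=31: L0/L1/L2 = -/CFH/- → run C
t=32: L0/L1/L2 = -/CFH/- → run C
t=33: L0/L1/L2 = -/CFH/- → run C
t=34: L0/L1/L2 = -/CFH/- → run C
t=35: L0/L1/L2 = -/CFH/- → run C
t=36: L0/L1/L2 = -/FH/- → run F
t=37: L0/L1/L2 = -/FH/- → run F
t=38: L0/L1/L2 = -/FH/- → run F
t=39: L0/L1/L2 = -/FH/- → run F
t=40: L0/L1/L2 = -/H/- → run H
t=41: (idle)
t=42: (idle)
t=43: (idle)
t=44: (idle)
t=45: (idle)
t=46: (idle)
t=47: (idle)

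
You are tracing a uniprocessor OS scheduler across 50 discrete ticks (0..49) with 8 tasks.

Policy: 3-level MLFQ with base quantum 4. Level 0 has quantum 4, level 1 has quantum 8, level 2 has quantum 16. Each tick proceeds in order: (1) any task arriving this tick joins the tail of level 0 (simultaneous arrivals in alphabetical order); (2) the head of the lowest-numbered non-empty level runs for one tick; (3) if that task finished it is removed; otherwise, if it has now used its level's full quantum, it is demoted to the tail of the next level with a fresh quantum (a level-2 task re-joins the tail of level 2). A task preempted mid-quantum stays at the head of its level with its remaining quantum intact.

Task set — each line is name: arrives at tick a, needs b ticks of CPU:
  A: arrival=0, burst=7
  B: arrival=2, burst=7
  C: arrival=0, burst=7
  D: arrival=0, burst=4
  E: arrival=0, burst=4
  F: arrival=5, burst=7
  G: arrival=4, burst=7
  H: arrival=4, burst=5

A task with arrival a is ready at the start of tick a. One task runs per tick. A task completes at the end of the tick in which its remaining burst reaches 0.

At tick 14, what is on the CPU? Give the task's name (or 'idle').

t=0: L0/L1/L2 = ACDE/-/- → run A
t=1: L0/L1/L2 = ACDE/-/- → run A
t=2: L0/L1/L2 = ACDEB/-/- → run A
t=3: L0/L1/L2 = ACDEB/-/- → run A
t=4: L0/L1/L2 = CDEBGH/A/- → run C
t=5: L0/L1/L2 = CDEBGHF/A/- → run C
t=6: L0/L1/L2 = CDEBGHF/A/- → run C
t=7: L0/L1/L2 = CDEBGHF/A/- → run C
t=8: L0/L1/L2 = DEBGHF/AC/- → run D
t=9: L0/L1/L2 = DEBGHF/AC/- → run D
t=10: L0/L1/L2 = DEBGHF/AC/- → run D
t=11: L0/L1/L2 = DEBGHF/AC/- → run D
t=12: L0/L1/L2 = EBGHF/AC/- → run E
t=13: L0/L1/L2 = EBGHF/AC/- → run E
t=14: L0/L1/L2 = EBGHF/AC/- → run E
t=15: L0/L1/L2 = EBGHF/AC/- → run E
t=16: L0/L1/L2 = BGHF/AC/- → run B
t=17: L0/L1/L2 = BGHF/AC/- → run B
t=18: L0/L1/L2 = BGHF/AC/- → run B
t=19: L0/L1/L2 = BGHF/AC/- → run B
t=20: L0/L1/L2 = GHF/ACB/- → run G
t=21: L0/L1/L2 = GHF/ACB/- → run G
t=22: L0/L1/L2 = GHF/ACB/- → run G
t=23: L0/L1/L2 = GHF/ACB/- → run G
t=24: L0/L1/L2 = HF/ACBG/- → run H
t=25: L0/L1/L2 = HF/ACBG/- → run H
t=26: L0/L1/L2 = HF/ACBG/- → run H
t=27: L0/L1/L2 = HF/ACBG/- → run H
t=28: L0/L1/L2 = F/ACBGH/- → run F
t=29: L0/L1/L2 = F/ACBGH/- → run F
t=30: L0/L1/L2 = F/ACBGH/- → run F
t=31: L0/L1/L2 = F/ACBGH/- → run F
t=32: L0/L1/L2 = -/ACBGHF/- → run A
t=33: L0/L1/L2 = -/ACBGHF/- → run A
t=34: L0/L1/L2 = -/ACBGHF/- → run A
t=35: L0/L1/L2 = -/CBGHF/- → run C
t=36: L0/L1/L2 = -/CBGHF/- → run C
t=37: L0/L1/L2 = -/CBGHF/- → run C
t=38: L0/L1/L2 = -/BGHF/- → run B
t=39: L0/L1/L2 = -/BGHF/- → run B
t=40: L0/L1/L2 = -/BGHF/- → run B
t=41: L0/L1/L2 = -/GHF/- → run G
t=42: L0/L1/L2 = -/GHF/- → run G
t=43: L0/L1/L2 = -/GHF/- → run G
t=44: L0/L1/L2 = -/HF/- → run H
t=45: L0/L1/L2 = -/F/- → run F
t=46: L0/L1/L2 = -/F/- → run F
t=47: L0/L1/L2 = -/F/- → run F
t=48: (idle)
t=49: (idle)

running at tick 14 = E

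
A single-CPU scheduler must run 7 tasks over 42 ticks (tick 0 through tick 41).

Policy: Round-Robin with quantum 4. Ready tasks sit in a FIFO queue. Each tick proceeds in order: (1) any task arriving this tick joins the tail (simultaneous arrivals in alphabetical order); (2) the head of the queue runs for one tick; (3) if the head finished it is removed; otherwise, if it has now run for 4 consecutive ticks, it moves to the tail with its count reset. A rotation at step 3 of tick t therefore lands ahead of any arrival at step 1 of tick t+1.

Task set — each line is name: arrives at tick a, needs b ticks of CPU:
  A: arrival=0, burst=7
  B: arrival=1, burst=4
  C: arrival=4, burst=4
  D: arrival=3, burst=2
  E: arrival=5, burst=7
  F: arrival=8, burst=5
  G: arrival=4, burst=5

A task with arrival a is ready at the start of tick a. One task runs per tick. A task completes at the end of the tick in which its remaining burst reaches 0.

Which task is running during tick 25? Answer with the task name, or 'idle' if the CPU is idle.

running at tick 25 = F

t=0: queue=[A] q_used=0 → run A
t=1: queue=[A,B] q_used=1 → run A
t=2: queue=[A,B] q_used=2 → run A
t=3: queue=[A,B,D] q_used=3 → run A
t=4: queue=[B,D,A,C,G] q_used=0 → run B
t=5: queue=[B,D,A,C,G,E] q_used=1 → run B
t=6: queue=[B,D,A,C,G,E] q_used=2 → run B
t=7: queue=[B,D,A,C,G,E] q_used=3 → run B
t=8: queue=[D,A,C,G,E,F] q_used=0 → run D
t=9: queue=[D,A,C,G,E,F] q_used=1 → run D
t=10: queue=[A,C,G,E,F] q_used=0 → run A
t=11: queue=[A,C,G,E,F] q_used=1 → run A
t=12: queue=[A,C,G,E,F] q_used=2 → run A
t=13: queue=[C,G,E,F] q_used=0 → run C
t=14: queue=[C,G,E,F] q_used=1 → run C
t=15: queue=[C,G,E,F] q_used=2 → run C
t=16: queue=[C,G,E,F] q_used=3 → run C
t=17: queue=[G,E,F] q_used=0 → run G
t=18: queue=[G,E,F] q_used=1 → run G
t=19: queue=[G,E,F] q_used=2 → run G
t=20: queue=[G,E,F] q_used=3 → run G
t=21: queue=[E,F,G] q_used=0 → run E
t=22: queue=[E,F,G] q_used=1 → run E
t=23: queue=[E,F,G] q_used=2 → run E
t=24: queue=[E,F,G] q_used=3 → run E
t=25: queue=[F,G,E] q_used=0 → run F
t=26: queue=[F,G,E] q_used=1 → run F
t=27: queue=[F,G,E] q_used=2 → run F
t=28: queue=[F,G,E] q_used=3 → run F
t=29: queue=[G,E,F] q_used=0 → run G
t=30: queue=[E,F] q_used=0 → run E
t=31: queue=[E,F] q_used=1 → run E
t=32: queue=[E,F] q_used=2 → run E
t=33: queue=[F] q_used=0 → run F
t=34: (idle)
t=35: (idle)
t=36: (idle)
t=37: (idle)
t=38: (idle)
t=39: (idle)
t=40: (idle)
t=41: (idle)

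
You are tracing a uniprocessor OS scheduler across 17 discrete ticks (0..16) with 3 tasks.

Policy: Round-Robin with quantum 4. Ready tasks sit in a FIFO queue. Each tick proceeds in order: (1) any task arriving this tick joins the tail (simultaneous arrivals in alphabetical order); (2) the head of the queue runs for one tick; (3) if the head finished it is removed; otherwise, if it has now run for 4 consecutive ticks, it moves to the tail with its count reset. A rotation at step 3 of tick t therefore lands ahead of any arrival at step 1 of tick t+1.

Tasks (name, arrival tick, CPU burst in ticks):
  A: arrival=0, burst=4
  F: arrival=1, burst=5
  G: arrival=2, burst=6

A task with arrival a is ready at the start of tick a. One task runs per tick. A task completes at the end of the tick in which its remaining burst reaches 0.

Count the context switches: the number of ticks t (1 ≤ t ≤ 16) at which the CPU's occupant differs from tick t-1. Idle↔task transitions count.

t=0: queue=[A] q_used=0 → run A
t=1: queue=[A,F] q_used=1 → run A
t=2: queue=[A,F,G] q_used=2 → run A
t=3: queue=[A,F,G] q_used=3 → run A
t=4: queue=[F,G] q_used=0 → run F
t=5: queue=[F,G] q_used=1 → run F
t=6: queue=[F,G] q_used=2 → run F
t=7: queue=[F,G] q_used=3 → run F
t=8: queue=[G,F] q_used=0 → run G
t=9: queue=[G,F] q_used=1 → run G
t=10: queue=[G,F] q_used=2 → run G
t=11: queue=[G,F] q_used=3 → run G
t=12: queue=[F,G] q_used=0 → run F
t=13: queue=[G] q_used=0 → run G
t=14: queue=[G] q_used=1 → run G
t=15: (idle)
t=16: (idle)

context switches = 5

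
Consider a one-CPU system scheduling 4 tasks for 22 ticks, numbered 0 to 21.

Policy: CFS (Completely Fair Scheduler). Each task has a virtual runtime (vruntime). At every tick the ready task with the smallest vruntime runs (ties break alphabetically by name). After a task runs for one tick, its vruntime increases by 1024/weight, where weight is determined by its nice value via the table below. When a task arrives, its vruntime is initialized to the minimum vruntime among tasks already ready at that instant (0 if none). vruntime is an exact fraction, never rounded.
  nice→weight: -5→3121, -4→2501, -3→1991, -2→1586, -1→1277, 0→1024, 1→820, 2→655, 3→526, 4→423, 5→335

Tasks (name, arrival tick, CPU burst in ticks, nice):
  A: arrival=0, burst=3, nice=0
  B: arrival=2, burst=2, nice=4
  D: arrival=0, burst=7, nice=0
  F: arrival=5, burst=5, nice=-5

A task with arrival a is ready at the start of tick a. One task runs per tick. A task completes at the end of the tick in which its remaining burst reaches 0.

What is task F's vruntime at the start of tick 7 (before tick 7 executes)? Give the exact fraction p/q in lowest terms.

vruntime(F, start of tick 7) = 2/1

t=0: vr[A=0 D=0] → run A
t=1: vr[A=1 D=0] → run D
t=2: vr[A=1 B=1 D=1] → run A
t=3: vr[A=2 B=1 D=1] → run B
t=4: vr[A=2 B=1447/423 D=1] → run D
t=5: vr[A=2 B=1447/423 D=2 F=2] → run A
t=6: vr[B=1447/423 D=2 F=2] → run D
t=7: vr[B=1447/423 D=3 F=2] → run F
t=8: vr[B=1447/423 D=3 F=7266/3121] → run F
t=9: vr[B=1447/423 D=3 F=8290/3121] → run F
t=10: vr[B=1447/423 D=3 F=9314/3121] → run F
t=11: vr[B=1447/423 D=3 F=10338/3121] → run D
t=12: vr[B=1447/423 D=4 F=10338/3121] → run F
t=13: vr[B=1447/423 D=4] → run B
t=14: vr[D=4] → run D
t=15: vr[D=5] → run D
t=16: vr[D=6] → run D
t=17: (idle)
t=18: (idle)
t=19: (idle)
t=20: (idle)
t=21: (idle)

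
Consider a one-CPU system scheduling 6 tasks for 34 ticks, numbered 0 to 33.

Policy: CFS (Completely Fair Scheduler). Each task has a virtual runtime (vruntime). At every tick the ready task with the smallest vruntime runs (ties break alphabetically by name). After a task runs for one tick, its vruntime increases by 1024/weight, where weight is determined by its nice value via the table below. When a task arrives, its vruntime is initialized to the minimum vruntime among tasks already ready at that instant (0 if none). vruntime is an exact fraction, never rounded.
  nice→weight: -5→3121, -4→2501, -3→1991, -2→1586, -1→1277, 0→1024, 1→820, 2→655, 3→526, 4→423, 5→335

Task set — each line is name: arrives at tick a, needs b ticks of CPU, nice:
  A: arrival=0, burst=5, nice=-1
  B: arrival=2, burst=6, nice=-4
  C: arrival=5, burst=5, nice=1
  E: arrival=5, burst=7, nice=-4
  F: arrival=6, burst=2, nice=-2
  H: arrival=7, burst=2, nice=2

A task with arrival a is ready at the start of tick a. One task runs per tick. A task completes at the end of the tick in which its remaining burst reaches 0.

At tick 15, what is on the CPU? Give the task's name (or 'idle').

t=0: vr[A=0] → run A
t=1: vr[A=1024/1277] → run A
t=2: vr[A=2048/1277 B=2048/1277] → run A
t=3: vr[A=3072/1277 B=2048/1277] → run B
t=4: vr[A=3072/1277 B=6429696/3193777] → run B
t=5: vr[A=3072/1277 B=7737344/3193777 C=3072/1277 E=3072/1277] → run A
t=6: vr[A=4096/1277 B=7737344/3193777 C=3072/1277 E=3072/1277 F=3072/1277] → run C
t=7: vr[A=4096/1277 B=7737344/3193777 C=956672/261785 E=3072/1277 F=3072/1277 H=3072/1277] → run E
t=8: vr[A=4096/1277 B=7737344/3193777 C=956672/261785 E=8990720/3193777 F=3072/1277 H=3072/1277] → run F
t=9: vr[A=4096/1277 B=7737344/3193777 C=956672/261785 E=8990720/3193777 F=3089920/1012661 H=3072/1277] → run H
t=10: vr[A=4096/1277 B=7737344/3193777 C=956672/261785 E=8990720/3193777 F=3089920/1012661 H=3319808/836435] → run B
t=11: vr[A=4096/1277 B=9044992/3193777 C=956672/261785 E=8990720/3193777 F=3089920/1012661 H=3319808/836435] → run E
t=12: vr[A=4096/1277 B=9044992/3193777 C=956672/261785 E=10298368/3193777 F=3089920/1012661 H=3319808/836435] → run B
t=13: vr[A=4096/1277 B=10352640/3193777 C=956672/261785 E=10298368/3193777 F=3089920/1012661 H=3319808/836435] → run F
t=14: vr[A=4096/1277 B=10352640/3193777 C=956672/261785 E=10298368/3193777 H=3319808/836435] → run A
t=15: vr[B=10352640/3193777 C=956672/261785 E=10298368/3193777 H=3319808/836435] → run E
t=16: vr[B=10352640/3193777 C=956672/261785 E=11606016/3193777 H=3319808/836435] → run B
t=17: vr[B=11660288/3193777 C=956672/261785 E=11606016/3193777 H=3319808/836435] → run E
t=18: vr[B=11660288/3193777 C=956672/261785 E=12913664/3193777 H=3319808/836435] → run B
t=19: vr[C=956672/261785 E=12913664/3193777 H=3319808/836435] → run C
t=20: vr[C=1283584/261785 E=12913664/3193777 H=3319808/836435] → run H
t=21: vr[C=1283584/261785 E=12913664/3193777] → run E
t=22: vr[C=1283584/261785 E=14221312/3193777] → run E
t=23: vr[C=1283584/261785 E=15528960/3193777] → run E
t=24: vr[C=1283584/261785] → run C
t=25: vr[C=1610496/261785] → run C
t=26: vr[C=1937408/261785] → run C
t=27: (idle)
t=28: (idle)
t=29: (idle)
t=30: (idle)
t=31: (idle)
t=32: (idle)
t=33: (idle)

running at tick 15 = E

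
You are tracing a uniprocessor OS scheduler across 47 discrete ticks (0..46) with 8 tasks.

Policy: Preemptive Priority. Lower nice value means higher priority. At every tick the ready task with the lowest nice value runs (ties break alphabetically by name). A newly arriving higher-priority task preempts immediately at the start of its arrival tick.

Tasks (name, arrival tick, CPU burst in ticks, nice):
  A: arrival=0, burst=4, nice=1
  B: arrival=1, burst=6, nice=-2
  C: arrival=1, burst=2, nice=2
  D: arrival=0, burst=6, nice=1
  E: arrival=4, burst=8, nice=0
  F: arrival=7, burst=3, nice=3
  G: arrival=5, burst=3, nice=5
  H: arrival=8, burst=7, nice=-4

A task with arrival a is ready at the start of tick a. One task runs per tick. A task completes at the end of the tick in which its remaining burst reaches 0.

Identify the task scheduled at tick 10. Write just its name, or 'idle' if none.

running at tick 10 = H

t=0: ready={A,D} → run A
t=1: ready={A,B,C,D} → run B
t=2: ready={A,B,C,D} → run B
t=3: ready={A,B,C,D} → run B
t=4: ready={A,B,C,D,E} → run B
t=5: ready={A,B,C,D,E,G} → run B
t=6: ready={A,B,C,D,E,G} → run B
t=7: ready={A,C,D,E,F,G} → run E
t=8: ready={A,C,D,E,F,G,H} → run H
t=9: ready={A,C,D,E,F,G,H} → run H
t=10: ready={A,C,D,E,F,G,H} → run H
t=11: ready={A,C,D,E,F,G,H} → run H
t=12: ready={A,C,D,E,F,G,H} → run H
t=13: ready={A,C,D,E,F,G,H} → run H
t=14: ready={A,C,D,E,F,G,H} → run H
t=15: ready={A,C,D,E,F,G} → run E
t=16: ready={A,C,D,E,F,G} → run E
t=17: ready={A,C,D,E,F,G} → run E
t=18: ready={A,C,D,E,F,G} → run E
t=19: ready={A,C,D,E,F,G} → run E
t=20: ready={A,C,D,E,F,G} → run E
t=21: ready={A,C,D,E,F,G} → run E
t=22: ready={A,C,D,F,G} → run A
t=23: ready={A,C,D,F,G} → run A
t=24: ready={A,C,D,F,G} → run A
t=25: ready={C,D,F,G} → run D
t=26: ready={C,D,F,G} → run D
t=27: ready={C,D,F,G} → run D
t=28: ready={C,D,F,G} → run D
t=29: ready={C,D,F,G} → run D
t=30: ready={C,D,F,G} → run D
t=31: ready={C,F,G} → run C
t=32: ready={C,F,G} → run C
t=33: ready={F,G} → run F
t=34: ready={F,G} → run F
t=35: ready={F,G} → run F
t=36: ready={G} → run G
t=37: ready={G} → run G
t=38: ready={G} → run G
t=39: (idle)
t=40: (idle)
t=41: (idle)
t=42: (idle)
t=43: (idle)
t=44: (idle)
t=45: (idle)
t=46: (idle)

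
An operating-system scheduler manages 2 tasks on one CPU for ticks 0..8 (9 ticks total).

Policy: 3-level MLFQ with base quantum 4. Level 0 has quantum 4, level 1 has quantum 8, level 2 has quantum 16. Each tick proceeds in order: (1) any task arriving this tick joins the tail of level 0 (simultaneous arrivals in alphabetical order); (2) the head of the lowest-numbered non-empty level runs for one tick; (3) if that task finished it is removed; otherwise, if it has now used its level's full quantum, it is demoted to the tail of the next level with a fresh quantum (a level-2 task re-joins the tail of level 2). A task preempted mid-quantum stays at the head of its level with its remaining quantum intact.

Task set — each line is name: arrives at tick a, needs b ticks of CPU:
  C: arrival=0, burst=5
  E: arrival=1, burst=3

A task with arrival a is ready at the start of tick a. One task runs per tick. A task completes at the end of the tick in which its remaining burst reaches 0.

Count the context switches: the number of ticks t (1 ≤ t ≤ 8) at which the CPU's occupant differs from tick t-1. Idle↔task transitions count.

t=0: L0/L1/L2 = C/-/- → run C
t=1: L0/L1/L2 = CE/-/- → run C
t=2: L0/L1/L2 = CE/-/- → run C
t=3: L0/L1/L2 = CE/-/- → run C
t=4: L0/L1/L2 = E/C/- → run E
t=5: L0/L1/L2 = E/C/- → run E
t=6: L0/L1/L2 = E/C/- → run E
t=7: L0/L1/L2 = -/C/- → run C
t=8: (idle)

context switches = 3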